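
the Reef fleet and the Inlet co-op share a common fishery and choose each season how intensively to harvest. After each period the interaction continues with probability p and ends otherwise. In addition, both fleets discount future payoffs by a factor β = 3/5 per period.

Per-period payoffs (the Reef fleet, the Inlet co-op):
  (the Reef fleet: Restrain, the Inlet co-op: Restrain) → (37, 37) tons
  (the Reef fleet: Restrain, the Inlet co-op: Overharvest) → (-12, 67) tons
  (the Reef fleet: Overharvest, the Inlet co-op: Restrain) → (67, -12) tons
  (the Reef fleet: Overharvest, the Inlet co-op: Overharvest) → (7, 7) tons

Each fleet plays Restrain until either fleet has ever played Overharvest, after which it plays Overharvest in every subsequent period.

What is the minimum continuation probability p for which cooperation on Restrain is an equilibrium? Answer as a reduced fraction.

Expected continuation weight on next period's payoff is β·p = 3/5·p, which plays the role of the discount factor.
Cooperation requires 3/5·p ≥ (67−37)/(67−7) = 1/2, hence p ≥ 5/6.

5/6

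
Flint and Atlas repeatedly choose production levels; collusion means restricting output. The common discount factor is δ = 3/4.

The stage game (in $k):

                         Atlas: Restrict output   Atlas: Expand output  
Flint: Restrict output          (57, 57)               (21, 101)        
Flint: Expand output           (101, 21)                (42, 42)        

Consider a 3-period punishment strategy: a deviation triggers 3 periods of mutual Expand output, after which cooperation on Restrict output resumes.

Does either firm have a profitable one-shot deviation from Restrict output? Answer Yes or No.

Yes

A one-shot deviation gives 101 now, then 42 for 3 periods, then back to 57.
Gain from deviating: (101−57) today; loss: (57−42) in each of the next 3 periods.
No-deviation condition: (57−42)(δ+…+δ^3) ≥ 101−57, i.e. δ+…+δ^3 ≥ 44/15.
At δ = 3/4: δ+…+δ^3 = 1.7344 < 2.9333.
So cooperation is not sustainable.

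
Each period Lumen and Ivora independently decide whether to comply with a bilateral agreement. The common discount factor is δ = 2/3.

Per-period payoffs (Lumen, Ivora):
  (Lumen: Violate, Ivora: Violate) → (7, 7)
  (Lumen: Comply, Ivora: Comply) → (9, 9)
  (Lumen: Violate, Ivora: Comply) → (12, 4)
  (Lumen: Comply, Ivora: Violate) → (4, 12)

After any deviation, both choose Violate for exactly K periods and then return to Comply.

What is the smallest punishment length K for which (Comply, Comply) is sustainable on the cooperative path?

No profitable deviation requires (9−7)(δ+…+δ^K) ≥ 12−9, i.e. δ+…+δ^K ≥ 3/2 ≈ 1.5000.
With δ = 2/3, the partial sums are K=1: 0.6667, K=2: 1.1111, K=3: 1.4074, K=4: 1.6049.
K = 4 is the first length at which the sum reaches 1.5000.

4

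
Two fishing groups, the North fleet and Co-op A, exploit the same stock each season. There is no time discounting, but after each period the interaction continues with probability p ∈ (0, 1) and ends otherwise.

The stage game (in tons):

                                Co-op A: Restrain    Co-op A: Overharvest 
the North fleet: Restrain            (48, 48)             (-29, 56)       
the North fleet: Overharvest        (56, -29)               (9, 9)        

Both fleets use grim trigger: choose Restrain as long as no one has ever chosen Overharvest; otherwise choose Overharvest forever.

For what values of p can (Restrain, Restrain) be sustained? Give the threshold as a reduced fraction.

With no time discounting, the continuation probability p plays the role of the discount factor.
Grim-trigger IC: 48/(1−p) ≥ 56 + 9p/(1−p) ⇒ p ≥ (56−48)/(56−9) = 8/47.

8/47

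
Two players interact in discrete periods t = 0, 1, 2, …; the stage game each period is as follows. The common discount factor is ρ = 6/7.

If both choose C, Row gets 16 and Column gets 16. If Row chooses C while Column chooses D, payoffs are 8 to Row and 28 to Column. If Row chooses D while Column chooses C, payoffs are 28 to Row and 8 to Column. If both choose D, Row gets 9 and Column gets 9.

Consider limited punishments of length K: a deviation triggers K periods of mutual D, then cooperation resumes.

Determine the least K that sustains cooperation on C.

IC: ρ(1−ρ^K)/(1−ρ) ≥ (28−16)/(16−9) = 12/7.
With ρ = 6/7: need 1 − ρ^K ≥ 12/7·(1−6/7)/(6/7), i.e. ρ^K ≤ 0.7143.
Since (6/7)^2 = 0.7347 and (6/7)^3 = 0.6297, the smallest such K is 3.

3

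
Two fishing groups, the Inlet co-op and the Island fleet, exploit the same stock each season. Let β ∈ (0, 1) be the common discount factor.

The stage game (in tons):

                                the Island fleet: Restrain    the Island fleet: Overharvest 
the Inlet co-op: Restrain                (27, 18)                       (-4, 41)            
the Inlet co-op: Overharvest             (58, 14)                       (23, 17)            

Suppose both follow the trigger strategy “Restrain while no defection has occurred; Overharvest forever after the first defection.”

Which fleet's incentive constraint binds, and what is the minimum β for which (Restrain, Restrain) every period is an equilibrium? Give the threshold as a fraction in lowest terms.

the Island fleet; β ≥ 23/24

the Inlet co-op's threshold: (58−27)/(58−23) = 31/35.
the Island fleet's threshold: (41−18)/(41−17) = 23/24.
31/35 < 23/24, so the Island fleet binds and β* = 23/24.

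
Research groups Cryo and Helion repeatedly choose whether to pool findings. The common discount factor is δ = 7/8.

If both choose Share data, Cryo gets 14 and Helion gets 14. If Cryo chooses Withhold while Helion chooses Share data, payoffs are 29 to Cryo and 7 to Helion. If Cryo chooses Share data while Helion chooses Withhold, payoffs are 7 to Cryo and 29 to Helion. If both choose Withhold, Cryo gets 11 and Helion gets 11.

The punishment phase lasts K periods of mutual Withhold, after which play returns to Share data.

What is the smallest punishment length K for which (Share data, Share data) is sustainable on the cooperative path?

10

Need Σ_{k=1}^{K} δ^k ≥ (29−14)/(14−11) = 5.0000 at δ = 7/8.
At K = 9 the sum is 4.8954 < 5.0000; at K = 10 it is 5.1585 ≥ 5.0000.
So the minimum punishment length is K = 10.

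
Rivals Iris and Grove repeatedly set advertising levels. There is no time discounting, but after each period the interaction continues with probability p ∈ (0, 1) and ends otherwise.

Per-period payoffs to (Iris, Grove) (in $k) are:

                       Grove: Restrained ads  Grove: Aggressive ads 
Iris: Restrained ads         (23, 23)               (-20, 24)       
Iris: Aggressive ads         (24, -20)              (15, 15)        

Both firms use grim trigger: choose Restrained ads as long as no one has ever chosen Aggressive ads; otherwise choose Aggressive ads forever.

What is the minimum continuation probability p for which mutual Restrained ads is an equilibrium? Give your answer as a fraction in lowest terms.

With no time discounting, the continuation probability p plays the role of the discount factor.
Grim-trigger IC: 23/(1−p) ≥ 24 + 15p/(1−p) ⇒ p ≥ (24−23)/(24−15) = 1/9.

1/9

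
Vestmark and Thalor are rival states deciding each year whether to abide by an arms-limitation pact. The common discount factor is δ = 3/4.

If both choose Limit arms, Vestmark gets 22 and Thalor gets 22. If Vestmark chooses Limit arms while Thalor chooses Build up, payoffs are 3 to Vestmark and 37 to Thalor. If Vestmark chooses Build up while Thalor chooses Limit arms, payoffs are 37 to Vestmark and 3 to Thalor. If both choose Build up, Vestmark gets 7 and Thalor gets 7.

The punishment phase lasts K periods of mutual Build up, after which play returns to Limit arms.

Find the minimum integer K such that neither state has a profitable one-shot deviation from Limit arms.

2

Need Σ_{k=1}^{K} δ^k ≥ (37−22)/(22−7) = 1.0000 at δ = 3/4.
At K = 1 the sum is 0.7500 < 1.0000; at K = 2 it is 1.3125 ≥ 1.0000.
So the minimum punishment length is K = 2.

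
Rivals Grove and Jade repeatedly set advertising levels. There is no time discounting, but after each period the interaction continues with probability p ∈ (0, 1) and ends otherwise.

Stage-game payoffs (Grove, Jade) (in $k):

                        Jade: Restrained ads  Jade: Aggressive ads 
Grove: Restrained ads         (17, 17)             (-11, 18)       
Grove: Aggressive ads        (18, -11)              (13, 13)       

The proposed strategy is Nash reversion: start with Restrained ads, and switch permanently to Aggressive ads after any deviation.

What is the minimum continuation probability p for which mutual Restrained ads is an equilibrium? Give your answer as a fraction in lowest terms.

1/5

Expected cooperation value is 17 + p·17 + p²·17 + … = 17/(1−p); deviation gives 18 + p·13/(1−p).
17 ≥ 18(1−p) + 13p ⇒ 5p ≥ 1 ⇒ p ≥ 1/5.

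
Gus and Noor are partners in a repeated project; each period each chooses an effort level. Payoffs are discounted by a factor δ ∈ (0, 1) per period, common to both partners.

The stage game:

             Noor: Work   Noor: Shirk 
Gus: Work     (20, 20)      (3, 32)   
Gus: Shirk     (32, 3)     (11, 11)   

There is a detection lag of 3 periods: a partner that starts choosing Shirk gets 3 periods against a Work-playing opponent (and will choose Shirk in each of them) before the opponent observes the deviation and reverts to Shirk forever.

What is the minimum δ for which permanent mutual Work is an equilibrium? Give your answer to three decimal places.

Deviating for the 3 undetected periods gains 32−20 = 12 per period over cooperation, then loses 20−11 = 9 per period forever once punishment starts.
Gain: 12(1 + δ + … + δ^2); loss: 9·δ^3/(1−δ).
No profitable deviation ⇔ 12(1−δ^3) ≤ 9·δ^3, i.e. δ^3 ≥ 12/(12+9) = 4/7.
Hence δ ≥ (4/7)^(1/3) ≈ 0.830.

0.830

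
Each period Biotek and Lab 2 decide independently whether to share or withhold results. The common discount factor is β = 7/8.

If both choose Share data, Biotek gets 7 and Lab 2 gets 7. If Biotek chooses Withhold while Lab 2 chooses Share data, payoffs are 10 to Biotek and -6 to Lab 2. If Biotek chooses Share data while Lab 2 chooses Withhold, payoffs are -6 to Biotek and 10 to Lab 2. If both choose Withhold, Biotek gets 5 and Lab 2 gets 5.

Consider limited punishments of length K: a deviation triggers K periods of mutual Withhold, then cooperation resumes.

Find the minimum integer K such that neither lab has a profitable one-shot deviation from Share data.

No profitable deviation requires (7−5)(β+…+β^K) ≥ 10−7, i.e. β+…+β^K ≥ 3/2 ≈ 1.5000.
With β = 7/8, the partial sums are K=1: 0.8750, K=2: 1.6406.
K = 2 is the first length at which the sum reaches 1.5000.

2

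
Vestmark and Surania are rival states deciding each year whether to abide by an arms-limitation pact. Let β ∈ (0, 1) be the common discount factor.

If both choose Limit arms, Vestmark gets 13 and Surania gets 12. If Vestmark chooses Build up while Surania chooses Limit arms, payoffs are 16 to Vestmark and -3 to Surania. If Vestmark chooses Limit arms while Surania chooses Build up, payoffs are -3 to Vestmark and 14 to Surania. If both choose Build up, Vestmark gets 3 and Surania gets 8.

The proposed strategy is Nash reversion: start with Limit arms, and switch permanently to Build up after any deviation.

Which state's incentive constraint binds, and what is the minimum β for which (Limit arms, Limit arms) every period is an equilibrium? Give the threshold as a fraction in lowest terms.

Surania; β ≥ 1/3

Vestmark: cooperation gives 13 each period; deviation gives 16 once then 3 forever.
  13/(1−β) ≥ 16 + 3β/(1−β) ⇒ β ≥ 3/13.
Surania: cooperation gives 12 each period; deviation gives 14 once then 8 forever.
  β ≥ 2/6 = 1/3.
Both must hold, so the binding constraint is Surania's: β ≥ 1/3.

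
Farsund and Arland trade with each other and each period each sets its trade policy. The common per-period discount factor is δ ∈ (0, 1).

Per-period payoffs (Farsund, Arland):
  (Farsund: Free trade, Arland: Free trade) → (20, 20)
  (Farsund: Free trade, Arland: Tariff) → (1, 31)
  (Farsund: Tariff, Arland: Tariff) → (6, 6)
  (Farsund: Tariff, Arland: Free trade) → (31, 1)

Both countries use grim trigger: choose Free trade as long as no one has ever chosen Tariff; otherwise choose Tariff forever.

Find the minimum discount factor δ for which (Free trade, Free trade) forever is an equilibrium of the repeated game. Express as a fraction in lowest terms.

11/25

Cooperation forever yields 20 each period: 20/(1−δ).
Deviating yields 31 once, then 6 forever: 31 + 6δ/(1−δ).
No profitable deviation requires 20/(1−δ) ≥ 31 + 6δ/(1−δ).
Multiplying by (1−δ): 20 ≥ 31(1−δ) + 6δ = 31 − 25δ.
So 25δ ≥ 11, i.e. δ ≥ 11/25.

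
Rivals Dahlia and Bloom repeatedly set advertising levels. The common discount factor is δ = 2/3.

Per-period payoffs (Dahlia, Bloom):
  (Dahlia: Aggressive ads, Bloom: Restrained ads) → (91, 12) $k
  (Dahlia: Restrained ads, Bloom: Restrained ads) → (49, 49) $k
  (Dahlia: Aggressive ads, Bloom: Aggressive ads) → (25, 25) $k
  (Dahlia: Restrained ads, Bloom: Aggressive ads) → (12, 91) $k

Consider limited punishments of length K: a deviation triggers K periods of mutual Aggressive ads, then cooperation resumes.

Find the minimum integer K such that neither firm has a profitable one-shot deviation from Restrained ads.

No profitable deviation requires (49−25)(δ+…+δ^K) ≥ 91−49, i.e. δ+…+δ^K ≥ 7/4 ≈ 1.7500.
With δ = 2/3, the partial sums are K=1: 0.6667, K=2: 1.1111, K=3: 1.4074, K=4: 1.6049, K=5: 1.7366, K=6: 1.8244.
K = 6 is the first length at which the sum reaches 1.7500.

6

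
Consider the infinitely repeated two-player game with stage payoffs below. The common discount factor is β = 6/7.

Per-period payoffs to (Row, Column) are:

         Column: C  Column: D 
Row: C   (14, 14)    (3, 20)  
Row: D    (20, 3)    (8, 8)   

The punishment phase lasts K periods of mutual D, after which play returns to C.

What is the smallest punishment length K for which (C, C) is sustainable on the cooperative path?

2

Need Σ_{k=1}^{K} β^k ≥ (20−14)/(14−8) = 1.0000 at β = 6/7.
At K = 1 the sum is 0.8571 < 1.0000; at K = 2 it is 1.5918 ≥ 1.0000.
So the minimum punishment length is K = 2.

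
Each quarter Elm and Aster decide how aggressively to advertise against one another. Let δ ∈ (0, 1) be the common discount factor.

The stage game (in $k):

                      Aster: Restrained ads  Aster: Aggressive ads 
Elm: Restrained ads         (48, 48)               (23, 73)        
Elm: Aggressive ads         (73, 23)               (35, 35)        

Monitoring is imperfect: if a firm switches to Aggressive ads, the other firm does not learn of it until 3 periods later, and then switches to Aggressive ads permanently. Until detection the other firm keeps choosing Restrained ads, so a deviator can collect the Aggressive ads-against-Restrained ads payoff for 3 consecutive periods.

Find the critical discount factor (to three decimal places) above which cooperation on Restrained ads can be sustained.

Deviating for the 3 undetected periods gains 73−48 = 25 per period over cooperation, then loses 48−35 = 13 per period forever once punishment starts.
Gain: 25(1 + δ + … + δ^2); loss: 13·δ^3/(1−δ).
No profitable deviation ⇔ 25(1−δ^3) ≤ 13·δ^3, i.e. δ^3 ≥ 25/(25+13) = 25/38.
Hence δ ≥ (25/38)^(1/3) ≈ 0.870.

0.870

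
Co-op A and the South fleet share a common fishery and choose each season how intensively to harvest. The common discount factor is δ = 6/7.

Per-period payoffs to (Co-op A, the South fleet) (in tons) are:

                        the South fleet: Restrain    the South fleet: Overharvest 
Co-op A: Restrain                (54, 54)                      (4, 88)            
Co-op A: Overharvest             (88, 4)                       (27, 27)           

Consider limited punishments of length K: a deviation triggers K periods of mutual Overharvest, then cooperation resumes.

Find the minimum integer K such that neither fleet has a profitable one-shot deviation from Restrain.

IC: δ(1−δ^K)/(1−δ) ≥ (88−54)/(54−27) = 34/27.
With δ = 6/7: need 1 − δ^K ≥ 34/27·(1−6/7)/(6/7), i.e. δ^K ≤ 0.7901.
Since (6/7)^1 = 0.8571 and (6/7)^2 = 0.7347, the smallest such K is 2.

2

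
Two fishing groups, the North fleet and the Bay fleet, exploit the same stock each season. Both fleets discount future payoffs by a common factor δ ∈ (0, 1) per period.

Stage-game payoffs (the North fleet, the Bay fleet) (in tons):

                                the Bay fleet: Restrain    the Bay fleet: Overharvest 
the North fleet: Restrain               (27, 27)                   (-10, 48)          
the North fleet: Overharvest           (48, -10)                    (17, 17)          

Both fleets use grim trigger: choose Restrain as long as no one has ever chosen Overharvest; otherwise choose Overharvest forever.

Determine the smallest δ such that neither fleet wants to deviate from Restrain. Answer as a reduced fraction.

21/31

27/(1−δ) ≥ 48 + 17δ/(1−δ)
27 ≥ 48 − 31δ
δ ≥ 21/31.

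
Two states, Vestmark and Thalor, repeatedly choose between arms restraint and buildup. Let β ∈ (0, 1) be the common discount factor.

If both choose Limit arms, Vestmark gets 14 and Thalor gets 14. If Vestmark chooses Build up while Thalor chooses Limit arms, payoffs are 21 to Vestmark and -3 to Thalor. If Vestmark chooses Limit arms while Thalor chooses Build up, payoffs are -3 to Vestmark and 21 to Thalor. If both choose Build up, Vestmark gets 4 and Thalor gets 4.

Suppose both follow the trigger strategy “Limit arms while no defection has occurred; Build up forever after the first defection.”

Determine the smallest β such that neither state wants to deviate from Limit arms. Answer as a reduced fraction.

14/(1−β) ≥ 21 + 4β/(1−β)
14 ≥ 21 − 17β
β ≥ 7/17.

7/17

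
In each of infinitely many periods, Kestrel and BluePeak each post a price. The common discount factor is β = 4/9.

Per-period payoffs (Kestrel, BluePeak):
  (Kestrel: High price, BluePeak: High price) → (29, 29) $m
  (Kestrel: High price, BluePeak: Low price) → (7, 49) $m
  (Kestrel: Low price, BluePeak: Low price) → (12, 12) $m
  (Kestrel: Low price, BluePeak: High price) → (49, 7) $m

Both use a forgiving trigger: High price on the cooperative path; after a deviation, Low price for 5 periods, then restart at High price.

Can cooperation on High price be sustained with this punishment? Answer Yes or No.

Comparing payoff streams over the 6 periods until play realigns: cooperate → 29(1+β+…+β^5); deviate → 49 + 12(β+…+β^5).
Cooperation is sustained iff (29−12)(β+…+β^5) ≥ 49−29.
β+…+β^5 = 4/9·(1−(4/9)^5)/(1−4/9) = 0.7861, and (49−29)/(29−12) = 1.1765.
0.7861 < 1.1765, so cooperation is not sustainable.

No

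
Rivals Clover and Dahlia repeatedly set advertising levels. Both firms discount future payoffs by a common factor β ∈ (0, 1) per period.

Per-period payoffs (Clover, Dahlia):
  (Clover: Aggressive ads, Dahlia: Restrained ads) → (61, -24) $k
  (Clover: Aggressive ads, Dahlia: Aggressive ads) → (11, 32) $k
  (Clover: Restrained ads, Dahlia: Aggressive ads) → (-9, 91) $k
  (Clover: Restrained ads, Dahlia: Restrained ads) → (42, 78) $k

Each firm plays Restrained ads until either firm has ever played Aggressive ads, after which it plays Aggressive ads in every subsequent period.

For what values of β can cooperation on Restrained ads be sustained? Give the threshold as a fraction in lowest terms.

For Clover: deviation gain 61−42 = 19, per-period punishment loss 42−11 = 31. IC gives β ≥ 19/50.
For Dahlia: gain 13, loss 46 per period, so β ≥ 13/59.
The tighter constraint is Clover's, so cooperation needs β ≥ 19/50.

19/50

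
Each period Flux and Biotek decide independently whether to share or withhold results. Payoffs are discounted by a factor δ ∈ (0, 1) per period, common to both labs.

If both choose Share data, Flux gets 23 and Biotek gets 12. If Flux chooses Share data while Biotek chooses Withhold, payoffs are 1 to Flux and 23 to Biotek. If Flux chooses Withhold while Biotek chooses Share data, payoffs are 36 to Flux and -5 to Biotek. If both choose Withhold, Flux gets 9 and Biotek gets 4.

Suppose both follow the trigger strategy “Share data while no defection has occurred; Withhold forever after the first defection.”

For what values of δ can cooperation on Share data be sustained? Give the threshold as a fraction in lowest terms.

11/19

Flux: cooperation gives 23 each period; deviation gives 36 once then 9 forever.
  23/(1−δ) ≥ 36 + 9δ/(1−δ) ⇒ δ ≥ 13/27.
Biotek: cooperation gives 12 each period; deviation gives 23 once then 4 forever.
  δ ≥ 11/19.
Both must hold, so the binding constraint is Biotek's: δ ≥ 11/19.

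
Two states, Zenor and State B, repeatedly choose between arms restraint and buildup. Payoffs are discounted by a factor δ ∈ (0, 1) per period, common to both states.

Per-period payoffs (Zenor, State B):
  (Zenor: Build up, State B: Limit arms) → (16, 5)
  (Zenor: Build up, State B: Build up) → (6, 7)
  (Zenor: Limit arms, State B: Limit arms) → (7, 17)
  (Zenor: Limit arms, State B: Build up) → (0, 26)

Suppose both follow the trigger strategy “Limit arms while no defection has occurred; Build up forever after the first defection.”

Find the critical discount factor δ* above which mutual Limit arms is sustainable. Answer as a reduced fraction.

Zenor: cooperation gives 7 each period; deviation gives 16 once then 6 forever.
  7/(1−δ) ≥ 16 + 6δ/(1−δ) ⇒ δ ≥ 9/10.
State B: cooperation gives 17 each period; deviation gives 26 once then 7 forever.
  δ ≥ 9/19.
Both must hold, so the binding constraint is Zenor's: δ ≥ 9/10.

9/10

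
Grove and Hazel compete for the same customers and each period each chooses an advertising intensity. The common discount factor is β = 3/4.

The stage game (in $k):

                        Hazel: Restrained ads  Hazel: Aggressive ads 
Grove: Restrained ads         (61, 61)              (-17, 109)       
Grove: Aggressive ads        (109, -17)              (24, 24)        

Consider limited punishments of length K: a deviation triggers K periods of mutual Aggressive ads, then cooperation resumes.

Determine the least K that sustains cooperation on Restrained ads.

2

IC: β(1−β^K)/(1−β) ≥ (109−61)/(61−24) = 48/37.
With β = 3/4: need 1 − β^K ≥ 48/37·(1−3/4)/(3/4), i.e. β^K ≤ 0.5676.
Since (3/4)^1 = 0.7500 and (3/4)^2 = 0.5625, the smallest such K is 2.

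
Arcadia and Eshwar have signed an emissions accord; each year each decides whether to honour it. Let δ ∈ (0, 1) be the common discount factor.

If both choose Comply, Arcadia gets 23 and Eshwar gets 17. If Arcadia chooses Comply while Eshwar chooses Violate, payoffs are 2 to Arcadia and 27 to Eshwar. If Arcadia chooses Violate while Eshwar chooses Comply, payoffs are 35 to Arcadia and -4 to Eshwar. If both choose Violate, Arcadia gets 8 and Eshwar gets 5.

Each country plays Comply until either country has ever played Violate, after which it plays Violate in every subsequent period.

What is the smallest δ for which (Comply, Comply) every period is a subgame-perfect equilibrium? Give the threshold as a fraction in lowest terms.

5/11

For Arcadia: deviation gain 35−23 = 12, per-period punishment loss 23−8 = 15. IC gives δ ≥ 12/27 = 4/9.
For Eshwar: gain 10, loss 12 per period, so δ ≥ 10/22 = 5/11.
The tighter constraint is Eshwar's, so cooperation needs δ ≥ 5/11.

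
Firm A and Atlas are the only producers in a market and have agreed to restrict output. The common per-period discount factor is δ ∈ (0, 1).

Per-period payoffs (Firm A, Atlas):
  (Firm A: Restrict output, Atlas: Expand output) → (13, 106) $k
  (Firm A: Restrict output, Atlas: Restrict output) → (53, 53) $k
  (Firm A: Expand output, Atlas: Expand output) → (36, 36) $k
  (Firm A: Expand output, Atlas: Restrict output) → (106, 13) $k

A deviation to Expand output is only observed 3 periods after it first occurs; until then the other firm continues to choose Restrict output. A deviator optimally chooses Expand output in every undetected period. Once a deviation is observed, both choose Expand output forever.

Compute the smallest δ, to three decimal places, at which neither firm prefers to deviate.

A deviator earns 106 for 3 periods, then 36 forever; cooperating earns 53 forever. Multiplying the IC by (1−δ):
53 ≥ 106(1−δ^3) + 36δ^3, so 70·δ^3 ≥ 53 and δ^3 ≥ 53/70.
δ ≥ (53/70)^(1/3) ≈ 0.911.

0.911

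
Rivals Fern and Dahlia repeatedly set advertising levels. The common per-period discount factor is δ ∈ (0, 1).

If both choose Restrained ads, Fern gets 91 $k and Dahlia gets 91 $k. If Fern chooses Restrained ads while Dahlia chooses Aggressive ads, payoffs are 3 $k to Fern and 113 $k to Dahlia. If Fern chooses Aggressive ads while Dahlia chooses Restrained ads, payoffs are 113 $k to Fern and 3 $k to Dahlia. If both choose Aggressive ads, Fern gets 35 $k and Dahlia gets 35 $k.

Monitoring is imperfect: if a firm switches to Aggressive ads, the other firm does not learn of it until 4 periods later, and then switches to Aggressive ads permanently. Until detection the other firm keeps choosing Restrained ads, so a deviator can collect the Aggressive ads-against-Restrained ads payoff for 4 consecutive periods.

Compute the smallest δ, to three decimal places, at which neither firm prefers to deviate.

A deviator earns 113 for 4 periods, then 35 forever; cooperating earns 91 forever. Multiplying the IC by (1−δ):
91 ≥ 113(1−δ^4) + 35δ^4, so 78·δ^4 ≥ 22 and δ^4 ≥ 11/39.
δ ≥ (11/39)^(1/4) ≈ 0.729.

0.729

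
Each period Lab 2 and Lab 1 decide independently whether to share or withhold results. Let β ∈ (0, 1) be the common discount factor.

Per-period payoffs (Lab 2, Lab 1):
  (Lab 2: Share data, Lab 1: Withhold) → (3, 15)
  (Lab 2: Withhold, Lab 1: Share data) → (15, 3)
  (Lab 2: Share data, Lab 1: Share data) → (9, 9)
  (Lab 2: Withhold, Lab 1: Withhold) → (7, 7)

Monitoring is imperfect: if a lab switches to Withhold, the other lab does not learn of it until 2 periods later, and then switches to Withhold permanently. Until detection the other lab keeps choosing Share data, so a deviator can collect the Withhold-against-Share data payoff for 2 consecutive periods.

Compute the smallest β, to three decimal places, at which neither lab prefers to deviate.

Deviating for the 2 undetected periods gains 15−9 = 6 per period over cooperation, then loses 9−7 = 2 per period forever once punishment starts.
Gain: 6(1 + β + … + β^1); loss: 2·β^2/(1−β).
No profitable deviation ⇔ 6(1−β^2) ≤ 2·β^2, i.e. β^2 ≥ 6/(6+2) = 3/4.
Hence β ≥ (3/4)^(1/2) ≈ 0.866.

0.866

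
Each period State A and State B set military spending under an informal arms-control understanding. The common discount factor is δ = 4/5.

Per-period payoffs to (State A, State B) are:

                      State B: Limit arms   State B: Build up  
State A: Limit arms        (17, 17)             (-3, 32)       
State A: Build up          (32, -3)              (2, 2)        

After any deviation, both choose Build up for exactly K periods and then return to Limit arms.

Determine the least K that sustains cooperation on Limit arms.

IC: δ(1−δ^K)/(1−δ) ≥ (32−17)/(17−2) = 1.
With δ = 4/5: need 1 − δ^K ≥ 1·(1−4/5)/(4/5), i.e. δ^K ≤ 0.7500.
Since (4/5)^1 = 0.8000 and (4/5)^2 = 0.6400, the smallest such K is 2.

2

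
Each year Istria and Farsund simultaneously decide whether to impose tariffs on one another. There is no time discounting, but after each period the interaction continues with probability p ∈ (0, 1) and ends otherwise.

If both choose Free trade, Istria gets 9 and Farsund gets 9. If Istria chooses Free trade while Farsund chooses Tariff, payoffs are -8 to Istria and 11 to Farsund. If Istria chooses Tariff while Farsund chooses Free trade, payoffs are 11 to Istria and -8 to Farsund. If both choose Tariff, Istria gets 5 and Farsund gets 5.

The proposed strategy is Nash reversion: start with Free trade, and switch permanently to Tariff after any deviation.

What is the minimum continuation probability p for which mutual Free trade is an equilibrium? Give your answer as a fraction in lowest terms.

Expected cooperation value is 9 + p·9 + p²·9 + … = 9/(1−p); deviation gives 11 + p·5/(1−p).
9 ≥ 11(1−p) + 5p ⇒ 6p ≥ 2 ⇒ p ≥ 2/6 = 1/3.

1/3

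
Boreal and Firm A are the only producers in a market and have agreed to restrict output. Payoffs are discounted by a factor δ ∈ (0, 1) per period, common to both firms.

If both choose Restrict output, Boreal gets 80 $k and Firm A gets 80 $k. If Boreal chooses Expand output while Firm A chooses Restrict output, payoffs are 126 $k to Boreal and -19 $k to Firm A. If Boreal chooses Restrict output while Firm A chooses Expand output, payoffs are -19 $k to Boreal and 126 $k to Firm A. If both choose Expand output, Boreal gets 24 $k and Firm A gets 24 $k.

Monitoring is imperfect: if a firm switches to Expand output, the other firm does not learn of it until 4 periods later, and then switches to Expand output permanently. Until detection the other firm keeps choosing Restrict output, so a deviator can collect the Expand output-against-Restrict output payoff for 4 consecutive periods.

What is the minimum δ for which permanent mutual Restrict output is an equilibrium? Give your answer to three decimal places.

0.819

A deviator earns 126 for 4 periods, then 24 forever; cooperating earns 80 forever. Multiplying the IC by (1−δ):
80 ≥ 126(1−δ^4) + 24δ^4, so 102·δ^4 ≥ 46 and δ^4 ≥ 23/51.
δ ≥ (23/51)^(1/4) ≈ 0.819.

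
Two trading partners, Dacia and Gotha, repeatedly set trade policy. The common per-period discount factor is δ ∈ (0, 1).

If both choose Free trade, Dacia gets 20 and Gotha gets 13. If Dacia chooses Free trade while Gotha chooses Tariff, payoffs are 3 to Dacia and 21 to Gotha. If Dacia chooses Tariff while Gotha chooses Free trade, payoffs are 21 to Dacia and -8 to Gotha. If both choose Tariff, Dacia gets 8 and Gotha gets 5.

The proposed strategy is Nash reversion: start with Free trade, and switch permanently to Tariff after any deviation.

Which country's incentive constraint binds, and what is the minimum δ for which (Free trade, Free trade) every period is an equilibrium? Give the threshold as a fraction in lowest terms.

Dacia: cooperation gives 20 each period; deviation gives 21 once then 8 forever.
  20/(1−δ) ≥ 21 + 8δ/(1−δ) ⇒ δ ≥ 1/13.
Gotha: cooperation gives 13 each period; deviation gives 21 once then 5 forever.
  δ ≥ 8/16 = 1/2.
Both must hold, so the binding constraint is Gotha's: δ ≥ 1/2.

Gotha; δ ≥ 1/2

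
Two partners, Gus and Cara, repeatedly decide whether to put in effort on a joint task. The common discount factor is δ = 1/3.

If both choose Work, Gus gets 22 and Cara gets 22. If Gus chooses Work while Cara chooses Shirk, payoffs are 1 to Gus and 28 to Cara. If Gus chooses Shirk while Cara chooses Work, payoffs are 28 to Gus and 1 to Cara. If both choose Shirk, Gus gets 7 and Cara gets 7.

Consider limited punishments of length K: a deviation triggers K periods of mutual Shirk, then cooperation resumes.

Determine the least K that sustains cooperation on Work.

2

No profitable deviation requires (22−7)(δ+…+δ^K) ≥ 28−22, i.e. δ+…+δ^K ≥ 2/5 ≈ 0.4000.
With δ = 1/3, the partial sums are K=1: 0.3333, K=2: 0.4444.
K = 2 is the first length at which the sum reaches 0.4000.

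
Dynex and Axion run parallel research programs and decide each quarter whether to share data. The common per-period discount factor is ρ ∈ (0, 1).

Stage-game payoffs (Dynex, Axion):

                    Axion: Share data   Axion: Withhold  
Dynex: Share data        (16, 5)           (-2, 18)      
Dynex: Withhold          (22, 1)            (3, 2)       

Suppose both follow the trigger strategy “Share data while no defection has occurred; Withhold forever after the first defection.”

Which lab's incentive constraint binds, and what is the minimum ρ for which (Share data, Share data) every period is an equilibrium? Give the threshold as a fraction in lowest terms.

Axion; ρ ≥ 13/16

For Dynex: deviation gain 22−16 = 6, per-period punishment loss 16−3 = 13. IC gives ρ ≥ 6/19.
For Axion: gain 13, loss 3 per period, so ρ ≥ 13/16.
The tighter constraint is Axion's, so cooperation needs ρ ≥ 13/16.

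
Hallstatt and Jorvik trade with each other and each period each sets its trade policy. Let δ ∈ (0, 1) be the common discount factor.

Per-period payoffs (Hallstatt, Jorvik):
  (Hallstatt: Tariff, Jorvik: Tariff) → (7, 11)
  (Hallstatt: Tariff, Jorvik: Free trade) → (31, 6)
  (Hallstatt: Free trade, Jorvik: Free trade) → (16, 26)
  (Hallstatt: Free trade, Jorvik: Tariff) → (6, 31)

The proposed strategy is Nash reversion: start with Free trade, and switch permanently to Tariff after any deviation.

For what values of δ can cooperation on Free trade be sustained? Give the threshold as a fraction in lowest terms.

5/8

For Hallstatt: deviation gain 31−16 = 15, per-period punishment loss 16−7 = 9. IC gives δ ≥ 15/24 = 5/8.
For Jorvik: gain 5, loss 15 per period, so δ ≥ 5/20 = 1/4.
The tighter constraint is Hallstatt's, so cooperation needs δ ≥ 5/8.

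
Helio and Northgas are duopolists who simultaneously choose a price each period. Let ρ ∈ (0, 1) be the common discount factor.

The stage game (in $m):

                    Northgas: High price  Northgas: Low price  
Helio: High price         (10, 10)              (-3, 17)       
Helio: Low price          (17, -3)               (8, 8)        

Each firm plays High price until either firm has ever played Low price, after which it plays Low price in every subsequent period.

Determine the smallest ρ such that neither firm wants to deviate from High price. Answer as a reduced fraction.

Under grim trigger the critical discount factor is (T−C)/(T−P) with T = 17, C = 10, P = 8.
ρ* = (17−10)/(17−8) = 7/9.

7/9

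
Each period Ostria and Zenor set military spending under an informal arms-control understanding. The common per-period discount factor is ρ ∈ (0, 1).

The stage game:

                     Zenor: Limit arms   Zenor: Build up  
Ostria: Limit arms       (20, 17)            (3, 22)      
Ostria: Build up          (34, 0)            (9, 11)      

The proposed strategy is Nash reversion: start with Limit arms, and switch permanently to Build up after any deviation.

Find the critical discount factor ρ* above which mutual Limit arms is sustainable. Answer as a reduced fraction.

14/25

For Ostria: deviation gain 34−20 = 14, per-period punishment loss 20−9 = 11. IC gives ρ ≥ 14/25.
For Zenor: gain 5, loss 6 per period, so ρ ≥ 5/11.
The tighter constraint is Ostria's, so cooperation needs ρ ≥ 14/25.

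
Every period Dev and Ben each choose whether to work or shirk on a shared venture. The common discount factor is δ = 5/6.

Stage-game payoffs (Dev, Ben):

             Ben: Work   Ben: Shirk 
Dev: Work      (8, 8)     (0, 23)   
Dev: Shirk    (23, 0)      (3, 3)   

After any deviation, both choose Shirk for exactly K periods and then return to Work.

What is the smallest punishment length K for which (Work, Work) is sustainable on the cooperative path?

6

No profitable deviation requires (8−3)(δ+…+δ^K) ≥ 23−8, i.e. δ+…+δ^K ≥ 3 ≈ 3.0000.
With δ = 5/6, the partial sums are K=1: 0.8333, K=2: 1.5278, K=3: 2.1065, K=4: 2.5887, K=5: 2.9906, K=6: 3.3255.
K = 6 is the first length at which the sum reaches 3.0000.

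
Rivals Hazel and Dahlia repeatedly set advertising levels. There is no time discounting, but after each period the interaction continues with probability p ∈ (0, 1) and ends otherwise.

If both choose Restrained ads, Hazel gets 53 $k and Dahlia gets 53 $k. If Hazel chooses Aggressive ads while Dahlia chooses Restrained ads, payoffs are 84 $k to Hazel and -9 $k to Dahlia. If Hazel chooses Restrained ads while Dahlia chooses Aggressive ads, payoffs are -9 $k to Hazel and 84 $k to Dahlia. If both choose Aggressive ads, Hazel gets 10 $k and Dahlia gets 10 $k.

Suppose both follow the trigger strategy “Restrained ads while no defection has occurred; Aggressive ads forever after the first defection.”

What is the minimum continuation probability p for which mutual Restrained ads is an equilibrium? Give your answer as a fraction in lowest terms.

Expected cooperation value is 53 + p·53 + p²·53 + … = 53/(1−p); deviation gives 84 + p·10/(1−p).
53 ≥ 84(1−p) + 10p ⇒ 74p ≥ 31 ⇒ p ≥ 31/74.

31/74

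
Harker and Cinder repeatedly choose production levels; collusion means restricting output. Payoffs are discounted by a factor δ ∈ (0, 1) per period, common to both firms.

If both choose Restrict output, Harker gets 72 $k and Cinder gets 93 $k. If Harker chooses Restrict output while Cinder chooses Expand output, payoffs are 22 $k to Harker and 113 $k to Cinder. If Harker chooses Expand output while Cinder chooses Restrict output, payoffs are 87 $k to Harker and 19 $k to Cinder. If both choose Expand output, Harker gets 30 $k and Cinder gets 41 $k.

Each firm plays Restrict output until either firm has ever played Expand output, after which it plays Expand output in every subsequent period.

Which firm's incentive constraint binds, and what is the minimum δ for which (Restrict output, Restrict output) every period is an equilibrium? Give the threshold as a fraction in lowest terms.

Harker's threshold: (87−72)/(87−30) = 5/19.
Cinder's threshold: (113−93)/(113−41) = 5/18.
5/19 < 5/18, so Cinder binds and δ* = 5/18.

Cinder; δ ≥ 5/18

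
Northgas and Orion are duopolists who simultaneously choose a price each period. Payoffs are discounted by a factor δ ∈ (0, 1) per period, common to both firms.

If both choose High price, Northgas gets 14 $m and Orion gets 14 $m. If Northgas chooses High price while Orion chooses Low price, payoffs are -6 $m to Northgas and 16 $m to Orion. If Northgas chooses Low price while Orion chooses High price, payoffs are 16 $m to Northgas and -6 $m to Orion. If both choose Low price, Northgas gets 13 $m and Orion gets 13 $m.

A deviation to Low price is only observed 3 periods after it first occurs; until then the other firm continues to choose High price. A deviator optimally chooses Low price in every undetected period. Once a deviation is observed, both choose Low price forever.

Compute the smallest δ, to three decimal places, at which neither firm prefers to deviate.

0.874

Deviating for the 3 undetected periods gains 16−14 = 2 per period over cooperation, then loses 14−13 = 1 per period forever once punishment starts.
Gain: 2(1 + δ + … + δ^2); loss: 1·δ^3/(1−δ).
No profitable deviation ⇔ 2(1−δ^3) ≤ 1·δ^3, i.e. δ^3 ≥ 2/(2+1) = 2/3.
Hence δ ≥ (2/3)^(1/3) ≈ 0.874.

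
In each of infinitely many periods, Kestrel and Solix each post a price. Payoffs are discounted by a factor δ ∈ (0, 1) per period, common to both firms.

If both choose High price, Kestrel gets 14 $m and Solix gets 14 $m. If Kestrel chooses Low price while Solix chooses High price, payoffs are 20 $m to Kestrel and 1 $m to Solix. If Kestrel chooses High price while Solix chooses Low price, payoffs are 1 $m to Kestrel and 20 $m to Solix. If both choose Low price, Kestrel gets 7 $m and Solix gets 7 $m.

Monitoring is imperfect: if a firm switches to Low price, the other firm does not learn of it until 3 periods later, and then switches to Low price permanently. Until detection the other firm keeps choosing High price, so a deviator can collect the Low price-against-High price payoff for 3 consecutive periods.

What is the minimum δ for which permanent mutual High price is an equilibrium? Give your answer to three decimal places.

The best deviation is to choose Low price for all 3 undetected periods, earning 20 each, then 7 forever once detected.
Deviation value: 20(1−δ^3)/(1−δ) + 7δ^3/(1−δ); cooperation value: 14/(1−δ).
IC: 14 ≥ 20(1−δ^3) + 7δ^3 = 20 − 13δ^3.
So δ^3 ≥ 6/13, giving δ ≥ (6/13)^(1/3) ≈ 0.773.

0.773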